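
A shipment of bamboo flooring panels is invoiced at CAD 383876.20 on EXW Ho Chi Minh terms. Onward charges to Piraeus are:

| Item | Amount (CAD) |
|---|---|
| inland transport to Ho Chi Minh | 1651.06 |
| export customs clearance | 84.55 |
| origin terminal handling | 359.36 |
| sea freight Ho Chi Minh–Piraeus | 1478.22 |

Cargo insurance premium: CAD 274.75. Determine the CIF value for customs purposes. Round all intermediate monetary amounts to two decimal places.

CIF = EXW price + pre-shipment costs + freight + insurance
CIF = 383876.20 + 1651.06 + 84.55 + 359.36 + 1478.22 + 274.75 = 387724.14

CIF value: CAD 387724.14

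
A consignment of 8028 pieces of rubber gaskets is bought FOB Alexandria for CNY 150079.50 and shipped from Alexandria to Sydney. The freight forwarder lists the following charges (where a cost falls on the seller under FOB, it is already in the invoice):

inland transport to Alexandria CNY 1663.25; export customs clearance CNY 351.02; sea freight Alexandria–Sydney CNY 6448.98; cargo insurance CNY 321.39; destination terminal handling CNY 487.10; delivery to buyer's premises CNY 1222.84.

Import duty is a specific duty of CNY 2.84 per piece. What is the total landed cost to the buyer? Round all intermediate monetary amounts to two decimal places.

FOB: the seller bears costs until goods are on board at the origin port; the buyer bears freight, insurance and all costs thereafter.
Already in the invoice (seller's account under FOB): inland to port, export clearance — exclude.
CIF value = FOB price + freight + insurance = 150079.50 + 6448.98 + 321.39 = 156849.87
Import duty = 8028 × 2.84 = 22799.52
Buyer bears: freight 6448.98 + insurance 321.39 + destination terminal 487.10 + delivery 1222.84 + duty 22799.52 = 31279.83
Landed cost = invoice 150079.50 + 31279.83 = 181359.33

Total landed cost: CNY 181359.33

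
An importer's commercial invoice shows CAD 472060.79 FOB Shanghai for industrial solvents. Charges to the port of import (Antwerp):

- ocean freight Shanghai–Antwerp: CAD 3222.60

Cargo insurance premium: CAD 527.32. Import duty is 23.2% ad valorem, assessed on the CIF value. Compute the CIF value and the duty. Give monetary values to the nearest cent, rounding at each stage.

CIF value: CAD 475810.71; import duty: CAD 110388.08

CIF = FOB price + freight + insurance
CIF = 472060.79 + 3222.60 + 527.32 = 475810.71
Import duty = 475810.71 × 23.2% = 110388.08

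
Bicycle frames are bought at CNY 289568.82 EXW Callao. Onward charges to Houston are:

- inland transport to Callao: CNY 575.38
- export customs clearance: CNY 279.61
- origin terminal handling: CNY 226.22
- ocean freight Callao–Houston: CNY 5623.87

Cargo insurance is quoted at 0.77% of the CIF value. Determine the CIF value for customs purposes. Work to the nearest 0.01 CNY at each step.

Let C be the CIF value. C = EXW price + pre-shipment costs + freight + 0.77% × C
C − 0.77% × C = 289568.82 + 575.38 + 279.61 + 226.22 + 5623.87
0.9923 × C = 296273.90
C = 296273.90 / 0.9923 = 298572.91
Insurance premium = 0.77% × 298572.91 = 2299.01

CIF value: CNY 298572.91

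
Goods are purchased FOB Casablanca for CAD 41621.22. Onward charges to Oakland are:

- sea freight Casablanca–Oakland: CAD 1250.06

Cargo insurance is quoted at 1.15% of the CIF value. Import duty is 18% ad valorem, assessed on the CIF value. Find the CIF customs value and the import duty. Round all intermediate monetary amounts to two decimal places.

Let C be the CIF value. C = FOB price + freight + 1.15% × C
C − 1.15% × C = 41621.22 + 1250.06
0.9885 × C = 42871.28
C = 42871.28 / 0.9885 = 43370.04
Insurance premium = 1.15% × 43370.04 = 498.76
Import duty = 43370.04 × 18% = 7806.61

CIF value: CAD 43370.04; import duty: CAD 7806.61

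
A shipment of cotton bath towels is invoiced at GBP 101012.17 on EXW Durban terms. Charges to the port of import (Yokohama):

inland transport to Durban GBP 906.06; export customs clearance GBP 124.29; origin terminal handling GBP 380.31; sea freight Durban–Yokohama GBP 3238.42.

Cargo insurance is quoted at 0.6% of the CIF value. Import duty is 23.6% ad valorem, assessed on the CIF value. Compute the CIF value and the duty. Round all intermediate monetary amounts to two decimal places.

CIF value: GBP 106299.04; import duty: GBP 25086.57

Let C be the CIF value. C = EXW price + pre-shipment costs + freight + 0.6% × C
C − 0.6% × C = 101012.17 + 906.06 + 124.29 + 380.31 + 3238.42
0.994 × C = 105661.25
C = 105661.25 / 0.994 = 106299.04
Insurance premium = 0.6% × 106299.04 = 637.79
Import duty = 106299.04 × 23.6% = 25086.57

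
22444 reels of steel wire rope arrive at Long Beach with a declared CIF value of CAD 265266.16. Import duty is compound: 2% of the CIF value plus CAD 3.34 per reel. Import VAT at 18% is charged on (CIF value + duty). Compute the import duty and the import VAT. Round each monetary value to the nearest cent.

Import duty: CAD 80268.28; import VAT: CAD 62196.20

Ad valorem component: 265266.16 × 2% = 5305.32
Specific component: 22444 × 3.34 = 74962.96
Import duty = 5305.32 + 74962.96 = 80268.28
VAT base = CIF + duty = 265266.16 + 80268.28 = 345534.44
Import VAT = 345534.44 × 18% = 62196.20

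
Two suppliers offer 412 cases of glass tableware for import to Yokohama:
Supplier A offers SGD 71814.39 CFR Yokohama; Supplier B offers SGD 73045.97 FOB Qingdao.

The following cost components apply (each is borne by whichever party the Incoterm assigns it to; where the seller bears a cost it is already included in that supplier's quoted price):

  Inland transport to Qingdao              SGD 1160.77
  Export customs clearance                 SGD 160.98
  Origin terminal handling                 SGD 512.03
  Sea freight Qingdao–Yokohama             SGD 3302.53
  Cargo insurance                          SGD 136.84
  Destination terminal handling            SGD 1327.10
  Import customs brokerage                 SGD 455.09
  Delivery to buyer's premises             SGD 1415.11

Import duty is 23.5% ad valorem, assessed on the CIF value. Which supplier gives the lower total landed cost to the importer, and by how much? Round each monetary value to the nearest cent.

Supplier A is cheaper by SGD 5599.62

Supplier A (CFR):
CIF value = CFR price + insurance = 71814.39 + 136.84 = 71951.23
Import duty = 71951.23 × 23.5% = 16908.54
Buyer bears (A): 136.84 + 1327.10 + 455.09 + 1415.11 = 3334.14
Landed cost (A) = invoice 71814.39 + 3334.14 + duty 16908.54 = 92057.07
Supplier B (FOB):
CIF value = FOB price + freight + insurance = 73045.97 + 3302.53 + 136.84 = 76485.34
Import duty = 76485.34 × 23.5% = 17974.05
Buyer bears (B): 3302.53 + 136.84 + 1327.10 + 455.09 + 1415.11 = 6636.67
Landed cost (B) = invoice 73045.97 + 6636.67 + duty 17974.05 = 97656.69
Difference = |92057.07 − 97656.69| = 5599.62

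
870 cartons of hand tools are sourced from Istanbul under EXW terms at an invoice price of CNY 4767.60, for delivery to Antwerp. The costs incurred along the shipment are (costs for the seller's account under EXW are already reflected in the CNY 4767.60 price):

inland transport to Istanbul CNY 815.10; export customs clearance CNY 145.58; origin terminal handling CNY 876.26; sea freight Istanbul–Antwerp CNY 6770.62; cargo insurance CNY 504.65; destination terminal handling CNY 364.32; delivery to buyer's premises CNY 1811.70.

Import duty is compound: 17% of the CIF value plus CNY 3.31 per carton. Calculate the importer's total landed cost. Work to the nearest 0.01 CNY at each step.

EXW: the seller makes goods available at their premises; the buyer bears all onward costs.
CIF value = EXW price + inland to port + export clearance + origin terminal + freight + insurance = 4767.60 + 815.10 + 145.58 + 876.26 + 6770.62 + 504.65 = 13879.81
Ad valorem component: 13879.81 × 17% = 2359.57
Specific component: 870 × 3.31 = 2879.70
Import duty = 2359.57 + 2879.70 = 5239.27
Buyer bears: inland to port 815.10 + export clearance 145.58 + origin terminal 876.26 + freight 6770.62 + insurance 504.65 + destination terminal 364.32 + delivery 1811.70 + duty 5239.27 = 16527.50
Landed cost = invoice 4767.60 + 16527.50 = 21295.10

Total landed cost: CNY 21295.10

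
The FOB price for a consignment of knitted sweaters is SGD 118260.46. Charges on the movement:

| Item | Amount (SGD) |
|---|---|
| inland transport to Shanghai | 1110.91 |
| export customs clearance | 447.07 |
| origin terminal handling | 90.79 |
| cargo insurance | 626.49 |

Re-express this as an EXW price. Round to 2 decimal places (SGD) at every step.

Not relevant to the conversion: insurance — on the buyer under both terms; not part of either seller's price.
From FOB to EXW, the seller no longer bears: inland to port, export clearance, origin terminal.
EXW price = 118260.46 − 1110.91 − 447.07 − 90.79 = 116611.69

EXW price: SGD 116611.69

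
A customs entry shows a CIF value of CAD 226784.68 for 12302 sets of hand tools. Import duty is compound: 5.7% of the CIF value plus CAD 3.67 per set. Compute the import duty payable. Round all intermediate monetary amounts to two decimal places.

Import duty: CAD 58075.07

Ad valorem component: 226784.68 × 5.7% = 12926.73
Specific component: 12302 × 3.67 = 45148.34
Import duty = 12926.73 + 45148.34 = 58075.07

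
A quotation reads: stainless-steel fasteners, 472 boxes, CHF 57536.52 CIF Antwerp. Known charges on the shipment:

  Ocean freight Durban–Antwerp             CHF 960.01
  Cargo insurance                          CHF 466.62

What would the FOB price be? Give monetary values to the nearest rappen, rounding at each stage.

From CIF to FOB, the seller no longer bears: freight, insurance.
FOB price = 57536.52 − 960.01 − 466.62 = 56109.89

FOB price: CHF 56109.89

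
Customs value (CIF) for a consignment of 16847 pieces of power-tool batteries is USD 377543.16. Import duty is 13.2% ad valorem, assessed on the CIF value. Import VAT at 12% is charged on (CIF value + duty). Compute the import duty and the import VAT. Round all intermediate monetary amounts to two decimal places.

Import duty: USD 49835.70; import VAT: USD 51285.46

Import duty = 377543.16 × 13.2% = 49835.70
VAT base = CIF + duty = 377543.16 + 49835.70 = 427378.86
Import VAT = 427378.86 × 12% = 51285.46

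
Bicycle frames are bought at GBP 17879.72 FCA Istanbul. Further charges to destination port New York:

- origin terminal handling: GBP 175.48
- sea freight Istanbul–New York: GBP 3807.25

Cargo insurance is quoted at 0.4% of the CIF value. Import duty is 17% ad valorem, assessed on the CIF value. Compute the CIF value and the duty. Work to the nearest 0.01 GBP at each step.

Let C be the CIF value. C = FCA price + pre-shipment costs + freight + 0.4% × C
C − 0.4% × C = 17879.72 + 175.48 + 3807.25
0.996 × C = 21862.45
C = 21862.45 / 0.996 = 21950.25
Insurance premium = 0.4% × 21950.25 = 87.80
Import duty = 21950.25 × 17% = 3731.54

CIF value: GBP 21950.25; import duty: GBP 3731.54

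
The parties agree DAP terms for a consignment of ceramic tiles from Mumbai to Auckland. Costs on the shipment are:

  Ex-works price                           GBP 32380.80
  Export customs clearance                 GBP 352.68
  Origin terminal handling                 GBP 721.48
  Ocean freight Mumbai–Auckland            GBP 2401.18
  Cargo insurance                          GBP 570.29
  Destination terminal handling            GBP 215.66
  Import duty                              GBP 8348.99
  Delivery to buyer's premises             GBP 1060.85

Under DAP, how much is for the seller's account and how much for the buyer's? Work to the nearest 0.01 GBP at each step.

DAP: the seller bears all costs to the named destination except import duty and clearance.
Seller's account: goods 32380.80 + export clearance 352.68 + origin terminal 721.48 + freight 2401.18 + insurance 570.29 + destination terminal 215.66 + delivery 1060.85 = 37702.94
Buyer's account: duty 8348.99 = 8348.99

Seller: GBP 37702.94; buyer: GBP 8348.99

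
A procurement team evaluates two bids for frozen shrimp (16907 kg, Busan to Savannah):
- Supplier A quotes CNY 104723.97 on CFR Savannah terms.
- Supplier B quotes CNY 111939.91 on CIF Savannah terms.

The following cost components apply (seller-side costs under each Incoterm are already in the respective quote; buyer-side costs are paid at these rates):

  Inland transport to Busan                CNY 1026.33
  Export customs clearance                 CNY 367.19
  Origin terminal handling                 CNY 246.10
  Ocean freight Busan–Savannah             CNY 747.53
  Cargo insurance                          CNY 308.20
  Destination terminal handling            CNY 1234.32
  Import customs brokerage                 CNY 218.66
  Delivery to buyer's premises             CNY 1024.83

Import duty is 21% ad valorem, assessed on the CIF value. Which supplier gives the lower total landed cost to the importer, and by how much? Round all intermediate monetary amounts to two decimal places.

Supplier A (CFR):
CIF value = CFR price + insurance = 104723.97 + 308.20 = 105032.17
Import duty = 105032.17 × 21% = 22056.76
Buyer bears (A): 308.20 + 1234.32 + 218.66 + 1024.83 = 2786.01
Landed cost (A) = invoice 104723.97 + 2786.01 + duty 22056.76 = 129566.74
Supplier B (CIF):
The CIF price already equals the CIF value: 111939.91
Import duty = 111939.91 × 21% = 23507.38
Buyer bears (B): 1234.32 + 218.66 + 1024.83 = 2477.81
Landed cost (B) = invoice 111939.91 + 2477.81 + duty 23507.38 = 137925.10
Difference = |129566.74 − 137925.10| = 8358.36

Supplier A is cheaper by CNY 8358.36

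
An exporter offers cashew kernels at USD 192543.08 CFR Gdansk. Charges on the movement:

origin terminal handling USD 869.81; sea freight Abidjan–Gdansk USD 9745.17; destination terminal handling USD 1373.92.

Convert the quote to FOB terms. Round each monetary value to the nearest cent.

FOB price: USD 182797.91

Not relevant to the conversion: origin terminal — on the seller under both CFR and FOB; already in the CFR price and stays in the FOB price. destination terminal — on the buyer under both terms; not part of either seller's price.
From CFR to FOB, the seller no longer bears: freight.
FOB price = 192543.08 − 9745.17 = 182797.91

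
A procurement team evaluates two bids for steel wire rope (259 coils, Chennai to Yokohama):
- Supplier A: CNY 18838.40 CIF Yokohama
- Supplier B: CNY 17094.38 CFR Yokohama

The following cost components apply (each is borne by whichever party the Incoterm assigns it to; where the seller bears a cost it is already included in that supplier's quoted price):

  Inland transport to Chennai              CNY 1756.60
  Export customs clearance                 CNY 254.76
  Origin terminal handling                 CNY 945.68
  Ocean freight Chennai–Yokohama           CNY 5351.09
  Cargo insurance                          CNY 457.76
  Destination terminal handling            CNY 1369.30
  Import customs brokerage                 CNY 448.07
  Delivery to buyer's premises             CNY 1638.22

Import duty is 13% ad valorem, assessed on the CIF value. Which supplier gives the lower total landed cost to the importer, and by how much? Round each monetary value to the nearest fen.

Supplier B is cheaper by CNY 1453.47

Supplier A (CIF):
The CIF price already equals the CIF value: 18838.40
Import duty = 18838.40 × 13% = 2448.99
Buyer bears (A): 1369.30 + 448.07 + 1638.22 = 3455.59
Landed cost (A) = invoice 18838.40 + 3455.59 + duty 2448.99 = 24742.98
Supplier B (CFR):
CIF value = CFR price + insurance = 17094.38 + 457.76 = 17552.14
Import duty = 17552.14 × 13% = 2281.78
Buyer bears (B): 457.76 + 1369.30 + 448.07 + 1638.22 = 3913.35
Landed cost (B) = invoice 17094.38 + 3913.35 + duty 2281.78 = 23289.51
Difference = |24742.98 − 23289.51| = 1453.47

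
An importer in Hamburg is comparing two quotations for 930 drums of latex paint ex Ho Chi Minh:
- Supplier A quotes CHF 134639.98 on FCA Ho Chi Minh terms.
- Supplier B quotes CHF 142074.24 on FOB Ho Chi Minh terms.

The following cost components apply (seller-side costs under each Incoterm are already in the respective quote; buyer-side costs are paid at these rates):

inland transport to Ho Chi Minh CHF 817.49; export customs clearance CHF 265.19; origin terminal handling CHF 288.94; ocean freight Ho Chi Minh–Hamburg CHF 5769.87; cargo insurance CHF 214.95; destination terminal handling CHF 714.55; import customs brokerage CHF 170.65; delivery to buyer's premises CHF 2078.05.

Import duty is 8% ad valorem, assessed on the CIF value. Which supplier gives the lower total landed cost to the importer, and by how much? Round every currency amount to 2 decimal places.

Supplier A (FCA):
CIF value = FCA price + origin terminal + freight + insurance = 134639.98 + 288.94 + 5769.87 + 214.95 = 140913.74
Import duty = 140913.74 × 8% = 11273.10
Buyer bears (A): 288.94 + 5769.87 + 214.95 + 714.55 + 170.65 + 2078.05 = 9237.01
Landed cost (A) = invoice 134639.98 + 9237.01 + duty 11273.10 = 155150.09
Supplier B (FOB):
CIF value = FOB price + freight + insurance = 142074.24 + 5769.87 + 214.95 = 148059.06
Import duty = 148059.06 × 8% = 11844.72
Buyer bears (B): 5769.87 + 214.95 + 714.55 + 170.65 + 2078.05 = 8948.07
Landed cost (B) = invoice 142074.24 + 8948.07 + duty 11844.72 = 162867.03
Difference = |155150.09 − 162867.03| = 7716.94

Supplier A is cheaper by CHF 7716.94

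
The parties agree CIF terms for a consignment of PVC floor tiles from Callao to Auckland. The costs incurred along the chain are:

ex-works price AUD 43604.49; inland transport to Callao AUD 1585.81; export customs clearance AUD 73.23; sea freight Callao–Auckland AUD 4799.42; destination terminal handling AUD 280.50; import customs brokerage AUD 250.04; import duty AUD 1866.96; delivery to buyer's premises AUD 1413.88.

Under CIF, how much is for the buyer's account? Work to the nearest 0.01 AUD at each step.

Buyer's account: AUD 3811.38

CIF: the seller pays costs through ocean freight and marine insurance to the destination port.
Seller's account: goods 43604.49 + inland to port 1585.81 + export clearance 73.23 + freight 4799.42 = 50062.95
Buyer's account: destination terminal 280.50 + brokerage 250.04 + duty 1866.96 + delivery 1413.88 = 3811.38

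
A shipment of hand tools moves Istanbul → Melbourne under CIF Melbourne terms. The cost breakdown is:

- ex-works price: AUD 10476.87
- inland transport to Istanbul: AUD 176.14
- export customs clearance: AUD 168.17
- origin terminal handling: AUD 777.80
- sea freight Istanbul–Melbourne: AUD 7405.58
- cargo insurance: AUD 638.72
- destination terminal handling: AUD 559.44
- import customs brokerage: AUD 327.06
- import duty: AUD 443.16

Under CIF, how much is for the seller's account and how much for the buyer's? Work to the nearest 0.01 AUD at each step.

Seller: AUD 19643.28; buyer: AUD 1329.66

CIF: the seller pays costs through ocean freight and marine insurance to the destination port.
Seller's account: goods 10476.87 + inland to port 176.14 + export clearance 168.17 + origin terminal 777.80 + freight 7405.58 + insurance 638.72 = 19643.28
Buyer's account: destination terminal 559.44 + brokerage 327.06 + duty 443.16 = 1329.66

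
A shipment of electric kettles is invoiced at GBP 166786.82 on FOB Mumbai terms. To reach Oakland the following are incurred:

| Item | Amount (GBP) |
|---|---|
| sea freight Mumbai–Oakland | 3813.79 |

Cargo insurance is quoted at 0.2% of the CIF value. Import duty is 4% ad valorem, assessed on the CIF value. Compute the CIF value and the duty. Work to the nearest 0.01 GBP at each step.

CIF value: GBP 170942.49; import duty: GBP 6837.70

Let C be the CIF value. C = FOB price + freight + 0.2% × C
C − 0.2% × C = 166786.82 + 3813.79
0.998 × C = 170600.61
C = 170600.61 / 0.998 = 170942.49
Insurance premium = 0.2% × 170942.49 = 341.88
Import duty = 170942.49 × 4% = 6837.70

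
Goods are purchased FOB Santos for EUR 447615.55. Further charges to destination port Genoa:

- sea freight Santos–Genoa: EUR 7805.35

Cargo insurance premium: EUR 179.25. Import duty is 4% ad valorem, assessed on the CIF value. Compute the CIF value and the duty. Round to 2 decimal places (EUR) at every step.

CIF value: EUR 455600.15; import duty: EUR 18224.01

CIF = FOB price + freight + insurance
CIF = 447615.55 + 7805.35 + 179.25 = 455600.15
Import duty = 455600.15 × 4% = 18224.01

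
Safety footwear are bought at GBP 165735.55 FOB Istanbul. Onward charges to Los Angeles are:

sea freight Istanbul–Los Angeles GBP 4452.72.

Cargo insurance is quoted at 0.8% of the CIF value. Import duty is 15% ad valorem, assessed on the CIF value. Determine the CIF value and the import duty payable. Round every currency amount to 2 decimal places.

CIF value: GBP 171560.76; import duty: GBP 25734.11

Let C be the CIF value. C = FOB price + freight + 0.8% × C
C − 0.8% × C = 165735.55 + 4452.72
0.992 × C = 170188.27
C = 170188.27 / 0.992 = 171560.76
Insurance premium = 0.8% × 171560.76 = 1372.49
Import duty = 171560.76 × 15% = 25734.11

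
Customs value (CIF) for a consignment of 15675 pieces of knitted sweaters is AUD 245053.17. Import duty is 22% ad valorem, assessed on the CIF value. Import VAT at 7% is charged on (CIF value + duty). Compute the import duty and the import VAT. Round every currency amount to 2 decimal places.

Import duty: AUD 53911.70; import VAT: AUD 20927.54

Import duty = 245053.17 × 22% = 53911.70
VAT base = CIF + duty = 245053.17 + 53911.70 = 298964.87
Import VAT = 298964.87 × 7% = 20927.54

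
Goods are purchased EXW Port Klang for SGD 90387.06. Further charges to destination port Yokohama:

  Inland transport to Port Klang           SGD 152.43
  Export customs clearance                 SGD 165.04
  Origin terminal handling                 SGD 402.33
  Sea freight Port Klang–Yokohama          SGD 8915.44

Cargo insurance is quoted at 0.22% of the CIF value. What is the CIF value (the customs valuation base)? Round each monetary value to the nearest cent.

CIF value: SGD 100242.83

Let C be the CIF value. C = EXW price + pre-shipment costs + freight + 0.22% × C
C − 0.22% × C = 90387.06 + 152.43 + 165.04 + 402.33 + 8915.44
0.9978 × C = 100022.30
C = 100022.30 / 0.9978 = 100242.83
Insurance premium = 0.22% × 100242.83 = 220.53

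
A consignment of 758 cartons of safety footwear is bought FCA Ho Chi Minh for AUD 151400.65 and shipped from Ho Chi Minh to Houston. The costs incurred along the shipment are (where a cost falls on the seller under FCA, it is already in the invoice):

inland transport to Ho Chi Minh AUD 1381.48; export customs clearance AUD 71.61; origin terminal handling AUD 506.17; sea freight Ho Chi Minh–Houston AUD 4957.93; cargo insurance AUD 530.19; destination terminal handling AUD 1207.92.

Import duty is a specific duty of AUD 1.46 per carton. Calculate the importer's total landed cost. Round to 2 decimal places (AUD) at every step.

FCA: the seller delivers export-cleared goods to the carrier; the buyer bears costs from that point.
Already in the invoice (seller's account under FCA): inland to port, export clearance — exclude.
CIF value = FCA price + origin terminal + freight + insurance = 151400.65 + 506.17 + 4957.93 + 530.19 = 157394.94
Import duty = 758 × 1.46 = 1106.68
Buyer bears: origin terminal 506.17 + freight 4957.93 + insurance 530.19 + destination terminal 1207.92 + duty 1106.68 = 8308.89
Landed cost = invoice 151400.65 + 8308.89 = 159709.54

Total landed cost: AUD 159709.54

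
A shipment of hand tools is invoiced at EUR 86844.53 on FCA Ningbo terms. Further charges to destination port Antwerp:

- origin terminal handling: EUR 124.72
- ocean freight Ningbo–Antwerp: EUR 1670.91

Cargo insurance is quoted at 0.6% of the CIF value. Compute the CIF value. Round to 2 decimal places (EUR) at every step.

CIF value: EUR 89175.21

Let C be the CIF value. C = FCA price + pre-shipment costs + freight + 0.6% × C
C − 0.6% × C = 86844.53 + 124.72 + 1670.91
0.994 × C = 88640.16
C = 88640.16 / 0.994 = 89175.21
Insurance premium = 0.6% × 89175.21 = 535.05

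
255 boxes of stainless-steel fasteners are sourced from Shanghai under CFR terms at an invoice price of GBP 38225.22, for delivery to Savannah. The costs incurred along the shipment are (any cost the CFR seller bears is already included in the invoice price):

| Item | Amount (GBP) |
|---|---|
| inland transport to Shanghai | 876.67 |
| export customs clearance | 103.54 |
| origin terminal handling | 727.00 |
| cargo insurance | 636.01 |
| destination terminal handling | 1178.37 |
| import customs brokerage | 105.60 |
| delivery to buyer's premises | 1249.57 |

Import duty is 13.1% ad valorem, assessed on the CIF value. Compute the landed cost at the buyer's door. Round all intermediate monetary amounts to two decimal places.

Total landed cost: GBP 46485.59

CFR: the seller pays costs through ocean freight to the destination port, but not insurance.
Already in the invoice (seller's account under CFR): inland to port, export clearance, origin terminal — exclude.
CIF value = CFR price + insurance = 38225.22 + 636.01 = 38861.23
Import duty = 38861.23 × 13.1% = 5090.82
Buyer bears: insurance 636.01 + destination terminal 1178.37 + brokerage 105.60 + delivery 1249.57 + duty 5090.82 = 8260.37
Landed cost = invoice 38225.22 + 8260.37 = 46485.59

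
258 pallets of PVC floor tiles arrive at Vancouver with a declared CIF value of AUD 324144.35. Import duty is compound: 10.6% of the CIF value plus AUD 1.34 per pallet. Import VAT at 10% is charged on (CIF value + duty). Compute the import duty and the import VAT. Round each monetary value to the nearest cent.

Import duty: AUD 34705.02; import VAT: AUD 35884.94

Ad valorem component: 324144.35 × 10.6% = 34359.30
Specific component: 258 × 1.34 = 345.72
Import duty = 34359.30 + 345.72 = 34705.02
VAT base = CIF + duty = 324144.35 + 34705.02 = 358849.37
Import VAT = 358849.37 × 10% = 35884.94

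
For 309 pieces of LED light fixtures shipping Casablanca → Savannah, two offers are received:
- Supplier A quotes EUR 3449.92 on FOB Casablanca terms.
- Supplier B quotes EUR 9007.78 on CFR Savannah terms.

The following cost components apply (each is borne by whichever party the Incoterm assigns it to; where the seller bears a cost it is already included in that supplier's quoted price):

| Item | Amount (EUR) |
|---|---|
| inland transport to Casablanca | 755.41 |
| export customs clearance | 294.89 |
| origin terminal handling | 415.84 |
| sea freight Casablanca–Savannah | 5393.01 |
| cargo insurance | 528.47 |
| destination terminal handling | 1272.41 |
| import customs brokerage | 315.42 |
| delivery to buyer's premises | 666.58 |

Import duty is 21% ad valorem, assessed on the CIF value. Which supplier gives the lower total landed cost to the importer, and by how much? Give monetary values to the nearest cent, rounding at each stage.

Supplier A (FOB):
CIF value = FOB price + freight + insurance = 3449.92 + 5393.01 + 528.47 = 9371.40
Import duty = 9371.40 × 21% = 1967.99
Buyer bears (A): 5393.01 + 528.47 + 1272.41 + 315.42 + 666.58 = 8175.89
Landed cost (A) = invoice 3449.92 + 8175.89 + duty 1967.99 = 13593.80
Supplier B (CFR):
CIF value = CFR price + insurance = 9007.78 + 528.47 = 9536.25
Import duty = 9536.25 × 21% = 2002.61
Buyer bears (B): 528.47 + 1272.41 + 315.42 + 666.58 = 2782.88
Landed cost (B) = invoice 9007.78 + 2782.88 + duty 2002.61 = 13793.27
Difference = |13593.80 − 13793.27| = 199.47

Supplier A is cheaper by EUR 199.47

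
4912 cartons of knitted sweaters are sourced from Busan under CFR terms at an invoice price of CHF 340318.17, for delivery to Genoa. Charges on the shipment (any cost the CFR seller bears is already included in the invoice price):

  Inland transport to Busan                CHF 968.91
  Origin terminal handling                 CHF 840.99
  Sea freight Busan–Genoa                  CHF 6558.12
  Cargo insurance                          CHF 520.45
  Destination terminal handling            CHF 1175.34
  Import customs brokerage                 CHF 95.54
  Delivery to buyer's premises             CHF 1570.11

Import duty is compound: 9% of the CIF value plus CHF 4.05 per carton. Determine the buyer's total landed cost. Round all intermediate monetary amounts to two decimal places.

Total landed cost: CHF 394248.69

CFR: the seller pays costs through ocean freight to the destination port, but not insurance.
Already in the invoice (seller's account under CFR): inland to port, origin terminal, freight — exclude.
CIF value = CFR price + insurance = 340318.17 + 520.45 = 340838.62
Ad valorem component: 340838.62 × 9% = 30675.48
Specific component: 4912 × 4.05 = 19893.60
Import duty = 30675.48 + 19893.60 = 50569.08
Buyer bears: insurance 520.45 + destination terminal 1175.34 + brokerage 95.54 + delivery 1570.11 + duty 50569.08 = 53930.52
Landed cost = invoice 340318.17 + 53930.52 = 394248.69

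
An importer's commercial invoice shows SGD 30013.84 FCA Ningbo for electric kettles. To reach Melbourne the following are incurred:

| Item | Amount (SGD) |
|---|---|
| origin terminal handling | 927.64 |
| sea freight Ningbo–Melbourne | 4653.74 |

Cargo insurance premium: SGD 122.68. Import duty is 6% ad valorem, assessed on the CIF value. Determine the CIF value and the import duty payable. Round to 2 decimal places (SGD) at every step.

CIF = FCA price + pre-shipment costs + freight + insurance
CIF = 30013.84 + 927.64 + 4653.74 + 122.68 = 35717.90
Import duty = 35717.90 × 6% = 2143.07

CIF value: SGD 35717.90; import duty: SGD 2143.07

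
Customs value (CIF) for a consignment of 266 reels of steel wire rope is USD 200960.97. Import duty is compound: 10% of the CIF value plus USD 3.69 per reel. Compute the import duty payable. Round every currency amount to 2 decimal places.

Import duty: USD 21077.64

Ad valorem component: 200960.97 × 10% = 20096.10
Specific component: 266 × 3.69 = 981.54
Import duty = 20096.10 + 981.54 = 21077.64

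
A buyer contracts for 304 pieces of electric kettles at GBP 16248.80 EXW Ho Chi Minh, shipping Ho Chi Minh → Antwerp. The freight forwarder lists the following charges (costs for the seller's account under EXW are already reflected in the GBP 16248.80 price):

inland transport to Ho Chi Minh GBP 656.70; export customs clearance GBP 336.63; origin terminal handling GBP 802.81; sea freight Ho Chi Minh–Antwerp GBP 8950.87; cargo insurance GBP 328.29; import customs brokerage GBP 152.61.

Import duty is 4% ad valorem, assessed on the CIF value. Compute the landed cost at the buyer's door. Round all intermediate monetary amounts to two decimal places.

Total landed cost: GBP 28569.67

EXW: the seller makes goods available at their premises; the buyer bears all onward costs.
CIF value = EXW price + inland to port + export clearance + origin terminal + freight + insurance = 16248.80 + 656.70 + 336.63 + 802.81 + 8950.87 + 328.29 = 27324.10
Import duty = 27324.10 × 4% = 1092.96
Buyer bears: inland to port 656.70 + export clearance 336.63 + origin terminal 802.81 + freight 8950.87 + insurance 328.29 + brokerage 152.61 + duty 1092.96 = 12320.87
Landed cost = invoice 16248.80 + 12320.87 = 28569.67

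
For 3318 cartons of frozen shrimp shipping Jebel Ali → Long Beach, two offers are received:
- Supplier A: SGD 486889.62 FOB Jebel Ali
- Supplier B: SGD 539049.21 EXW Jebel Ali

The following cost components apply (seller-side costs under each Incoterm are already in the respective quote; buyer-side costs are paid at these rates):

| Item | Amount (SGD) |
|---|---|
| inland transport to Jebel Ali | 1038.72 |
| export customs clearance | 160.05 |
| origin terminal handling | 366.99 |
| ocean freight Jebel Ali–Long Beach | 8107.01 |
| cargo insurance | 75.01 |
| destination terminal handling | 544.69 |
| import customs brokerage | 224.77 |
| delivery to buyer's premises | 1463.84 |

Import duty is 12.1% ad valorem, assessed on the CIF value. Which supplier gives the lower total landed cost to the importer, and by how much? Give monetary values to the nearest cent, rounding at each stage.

Supplier A (FOB):
CIF value = FOB price + freight + insurance = 486889.62 + 8107.01 + 75.01 = 495071.64
Import duty = 495071.64 × 12.1% = 59903.67
Buyer bears (A): 8107.01 + 75.01 + 544.69 + 224.77 + 1463.84 = 10415.32
Landed cost (A) = invoice 486889.62 + 10415.32 + duty 59903.67 = 557208.61
Supplier B (EXW):
CIF value = EXW price + inland to port + export clearance + origin terminal + freight + insurance = 539049.21 + 1038.72 + 160.05 + 366.99 + 8107.01 + 75.01 = 548796.99
Import duty = 548796.99 × 12.1% = 66404.44
Buyer bears (B): 1038.72 + 160.05 + 366.99 + 8107.01 + 75.01 + 544.69 + 224.77 + 1463.84 = 11981.08
Landed cost (B) = invoice 539049.21 + 11981.08 + duty 66404.44 = 617434.73
Difference = |557208.61 − 617434.73| = 60226.12

Supplier A is cheaper by SGD 60226.12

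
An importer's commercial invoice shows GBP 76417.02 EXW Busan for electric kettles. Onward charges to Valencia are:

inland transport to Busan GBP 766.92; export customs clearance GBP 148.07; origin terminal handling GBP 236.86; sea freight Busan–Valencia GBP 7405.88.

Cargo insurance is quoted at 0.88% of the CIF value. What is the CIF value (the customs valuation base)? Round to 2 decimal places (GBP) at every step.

Let C be the CIF value. C = EXW price + pre-shipment costs + freight + 0.88% × C
C − 0.88% × C = 76417.02 + 766.92 + 148.07 + 236.86 + 7405.88
0.9912 × C = 84974.75
C = 84974.75 / 0.9912 = 85729.17
Insurance premium = 0.88% × 85729.17 = 754.42

CIF value: GBP 85729.17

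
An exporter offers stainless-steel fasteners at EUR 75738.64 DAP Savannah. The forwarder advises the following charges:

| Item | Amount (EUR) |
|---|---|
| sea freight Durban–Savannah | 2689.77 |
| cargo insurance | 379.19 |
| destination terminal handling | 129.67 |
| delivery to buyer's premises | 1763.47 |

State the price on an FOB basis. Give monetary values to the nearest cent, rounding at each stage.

From DAP to FOB, the seller no longer bears: freight, insurance, destination terminal, delivery.
FOB price = 75738.64 − 2689.77 − 379.19 − 129.67 − 1763.47 = 70776.54

FOB price: EUR 70776.54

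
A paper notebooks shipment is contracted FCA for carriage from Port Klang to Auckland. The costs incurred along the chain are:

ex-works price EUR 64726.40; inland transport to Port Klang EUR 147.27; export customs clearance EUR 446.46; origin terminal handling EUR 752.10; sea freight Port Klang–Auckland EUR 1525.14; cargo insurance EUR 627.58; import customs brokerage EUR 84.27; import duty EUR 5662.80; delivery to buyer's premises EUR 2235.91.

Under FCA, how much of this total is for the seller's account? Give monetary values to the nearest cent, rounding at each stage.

Seller's account: EUR 65320.13

FCA: the seller delivers export-cleared goods to the carrier; the buyer bears costs from that point.
Seller's account: goods 64726.40 + inland to port 147.27 + export clearance 446.46 = 65320.13
Buyer's account: origin terminal 752.10 + freight 1525.14 + insurance 627.58 + brokerage 84.27 + duty 5662.80 + delivery 2235.91 = 10887.80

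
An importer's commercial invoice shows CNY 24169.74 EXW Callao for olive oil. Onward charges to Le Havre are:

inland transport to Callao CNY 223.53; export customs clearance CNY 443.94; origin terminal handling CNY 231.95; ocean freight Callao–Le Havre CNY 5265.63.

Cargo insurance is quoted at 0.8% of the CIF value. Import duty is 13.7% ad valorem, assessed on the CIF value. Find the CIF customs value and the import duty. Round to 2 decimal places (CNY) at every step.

Let C be the CIF value. C = EXW price + pre-shipment costs + freight + 0.8% × C
C − 0.8% × C = 24169.74 + 223.53 + 443.94 + 231.95 + 5265.63
0.992 × C = 30334.79
C = 30334.79 / 0.992 = 30579.43
Insurance premium = 0.8% × 30579.43 = 244.64
Import duty = 30579.43 × 13.7% = 4189.38

CIF value: CNY 30579.43; import duty: CNY 4189.38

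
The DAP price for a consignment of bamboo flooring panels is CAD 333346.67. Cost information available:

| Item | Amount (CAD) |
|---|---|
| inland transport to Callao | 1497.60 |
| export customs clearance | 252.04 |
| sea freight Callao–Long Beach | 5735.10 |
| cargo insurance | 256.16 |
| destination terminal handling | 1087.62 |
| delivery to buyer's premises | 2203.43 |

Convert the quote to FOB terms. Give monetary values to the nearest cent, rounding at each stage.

Not relevant to the conversion: export clearance, inland to port — on the seller under both DAP and FOB; already in the DAP price and stays in the FOB price.
From DAP to FOB, the seller no longer bears: freight, insurance, destination terminal, delivery.
FOB price = 333346.67 − 5735.10 − 256.16 − 1087.62 − 2203.43 = 324064.36

FOB price: CAD 324064.36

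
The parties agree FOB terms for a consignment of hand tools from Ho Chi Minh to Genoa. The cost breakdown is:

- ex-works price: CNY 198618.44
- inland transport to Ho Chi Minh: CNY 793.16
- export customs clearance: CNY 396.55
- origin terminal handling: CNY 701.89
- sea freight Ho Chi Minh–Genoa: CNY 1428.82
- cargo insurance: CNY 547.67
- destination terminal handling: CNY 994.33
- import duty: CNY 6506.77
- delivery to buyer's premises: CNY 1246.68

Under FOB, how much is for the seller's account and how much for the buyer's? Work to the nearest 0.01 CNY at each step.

FOB: the seller bears costs until goods are on board at the origin port; the buyer bears freight, insurance and all costs thereafter.
Seller's account: goods 198618.44 + inland to port 793.16 + export clearance 396.55 + origin terminal 701.89 = 200510.04
Buyer's account: freight 1428.82 + insurance 547.67 + destination terminal 994.33 + duty 6506.77 + delivery 1246.68 = 10724.27

Seller: CNY 200510.04; buyer: CNY 10724.27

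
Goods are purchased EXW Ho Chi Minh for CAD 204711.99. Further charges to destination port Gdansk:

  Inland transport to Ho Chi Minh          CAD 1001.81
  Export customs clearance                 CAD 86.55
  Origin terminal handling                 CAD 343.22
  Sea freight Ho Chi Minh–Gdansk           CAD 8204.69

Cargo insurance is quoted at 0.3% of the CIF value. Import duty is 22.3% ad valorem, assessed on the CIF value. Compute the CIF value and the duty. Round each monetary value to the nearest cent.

CIF value: CAD 214993.24; import duty: CAD 47943.49

Let C be the CIF value. C = EXW price + pre-shipment costs + freight + 0.3% × C
C − 0.3% × C = 204711.99 + 1001.81 + 86.55 + 343.22 + 8204.69
0.997 × C = 214348.26
C = 214348.26 / 0.997 = 214993.24
Insurance premium = 0.3% × 214993.24 = 644.98
Import duty = 214993.24 × 22.3% = 47943.49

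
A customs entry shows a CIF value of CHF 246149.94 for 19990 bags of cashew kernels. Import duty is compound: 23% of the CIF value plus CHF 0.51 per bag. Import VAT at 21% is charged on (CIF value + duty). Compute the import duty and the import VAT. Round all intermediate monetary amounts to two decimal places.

Ad valorem component: 246149.94 × 23% = 56614.49
Specific component: 19990 × 0.51 = 10194.90
Import duty = 56614.49 + 10194.90 = 66809.39
VAT base = CIF + duty = 246149.94 + 66809.39 = 312959.33
Import VAT = 312959.33 × 21% = 65721.46

Import duty: CHF 66809.39; import VAT: CHF 65721.46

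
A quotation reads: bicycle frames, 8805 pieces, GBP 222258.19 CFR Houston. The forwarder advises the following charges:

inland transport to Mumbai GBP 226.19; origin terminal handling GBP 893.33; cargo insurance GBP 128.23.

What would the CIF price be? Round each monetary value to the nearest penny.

CIF price: GBP 222386.42

Not relevant to the conversion: origin terminal, inland to port — on the seller under both CFR and CIF; already in the CFR price and stays in the CIF price.
From CFR to CIF, the seller additionally bears: insurance.
CIF price = 222258.19 + 128.23 = 222386.42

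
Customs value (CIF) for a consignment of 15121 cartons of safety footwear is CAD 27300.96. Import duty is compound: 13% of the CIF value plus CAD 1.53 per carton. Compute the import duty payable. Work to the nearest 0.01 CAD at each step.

Ad valorem component: 27300.96 × 13% = 3549.12
Specific component: 15121 × 1.53 = 23135.13
Import duty = 3549.12 + 23135.13 = 26684.25

Import duty: CAD 26684.25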